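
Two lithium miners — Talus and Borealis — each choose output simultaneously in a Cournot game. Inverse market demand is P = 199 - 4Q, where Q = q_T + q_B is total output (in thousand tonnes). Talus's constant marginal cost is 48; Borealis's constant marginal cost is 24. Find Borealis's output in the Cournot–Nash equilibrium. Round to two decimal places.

16.58

Talus's profit: π_T = (199 - 4Q)q_T - (48q_T). Setting ∂π_T/∂q_T = 0: 151 - 8q_T - 4(q_B) = 0.
Borealis's profit: π_B = (199 - 4Q)q_B - (24q_B). Setting ∂π_B/∂q_B = 0: 175 - 8q_B - 4(q_T) = 0.
Rearranging gives the reaction functions q_T = (151 - 4q_B)/8 and q_B = (175 - 4q_T)/8.
Substituting one into the other gives q_T = 127/12 and q_B = 199/12.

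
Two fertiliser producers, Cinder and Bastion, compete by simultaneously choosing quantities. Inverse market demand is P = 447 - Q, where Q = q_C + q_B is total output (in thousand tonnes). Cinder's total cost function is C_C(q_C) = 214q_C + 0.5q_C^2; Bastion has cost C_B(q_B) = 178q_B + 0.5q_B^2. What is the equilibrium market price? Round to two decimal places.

321.50

Cinder's profit: π_C = (447 - Q)q_C - (214q_C + (1/2)q_C²). Setting ∂π_C/∂q_C = 0: 233 - 3q_C - (q_B) = 0.
Bastion's profit: π_B = (447 - Q)q_B - (178q_B + (1/2)q_B²). Setting ∂π_B/∂q_B = 0: 269 - 3q_B - (q_C) = 0.
So q_C = (233 - q_B)/3 and q_B = (269 - q_C)/3.
Solving the pair: q_C = 215/4, q_B = 287/4.
Total output Q = 251/2, so price P = 447 - 251/2 = 643/2.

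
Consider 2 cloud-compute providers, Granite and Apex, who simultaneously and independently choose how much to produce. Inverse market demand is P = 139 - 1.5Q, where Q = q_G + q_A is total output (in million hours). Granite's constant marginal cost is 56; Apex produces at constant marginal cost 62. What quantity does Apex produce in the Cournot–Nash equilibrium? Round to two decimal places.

15.78

Granite's profit: π_G = (139 - 1.5Q)q_G - (56q_G). Setting ∂π_G/∂q_G = 0: 83 - 3q_G - (3/2)(q_A) = 0.
Apex's first-order condition: 77 - 3q_A - (3/2)(q_G) = 0.
So q_G = (83 - (3/2)q_A)/3 and q_A = (77 - (3/2)q_G)/3.
Substituting one into the other gives q_G = 178/9 and q_A = 142/9.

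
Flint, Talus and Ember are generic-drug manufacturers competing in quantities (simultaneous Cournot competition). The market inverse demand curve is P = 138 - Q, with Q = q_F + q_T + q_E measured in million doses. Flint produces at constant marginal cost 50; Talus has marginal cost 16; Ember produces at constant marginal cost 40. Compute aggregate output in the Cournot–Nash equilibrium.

Flint's profit: π_F = (138 - Q)q_F - (50q_F). Setting ∂π_F/∂q_F = 0: 88 - 2q_F - (q_T + q_E) = 0.
Talus's first-order condition: 122 - 2q_T - (q_F + q_E) = 0.
Ember's profit: π_E = (138 - Q)q_E - (40q_E). Setting ∂π_E/∂q_E = 0: 98 - 2q_E - (q_F + q_T) = 0.
Adding the 3 first-order conditions: 308 − 4Q = 0, so Q = 77.
Back-substituting: q_F = (88 − 77) = 11, q_T = (122 − 77) = 45, q_E = (98 − 77) = 21.
Total output Q = 11 + 45 + 21 = 77.

77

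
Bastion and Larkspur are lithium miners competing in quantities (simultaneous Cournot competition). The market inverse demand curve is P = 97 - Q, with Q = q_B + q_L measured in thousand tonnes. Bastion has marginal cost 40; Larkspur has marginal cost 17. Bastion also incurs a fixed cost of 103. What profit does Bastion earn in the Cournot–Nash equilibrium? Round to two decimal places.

25.44

Bastion's profit: π_B = (97 - Q)q_B - (40q_B). Setting ∂π_B/∂q_B = 0: 57 - 2q_B - (q_L) = 0.
Larkspur's profit: π_L = (97 - Q)q_L - (17q_L). Setting ∂π_L/∂q_L = 0: 80 - 2q_L - (q_B) = 0.
So q_B = (57 - q_L)/2 and q_L = (80 - q_B)/2.
Solving the pair: q_B = 34/3, q_L = 103/3.
Price P = 97 - 137/3 = 154/3.
Bastion's profit: (154/3 - 40)·(34/3) - 103 = 229/9.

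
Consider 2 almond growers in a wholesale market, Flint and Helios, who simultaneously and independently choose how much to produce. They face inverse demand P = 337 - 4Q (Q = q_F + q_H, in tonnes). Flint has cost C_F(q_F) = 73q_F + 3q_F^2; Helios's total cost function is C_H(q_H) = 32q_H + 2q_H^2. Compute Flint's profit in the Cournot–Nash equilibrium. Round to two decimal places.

Flint's profit: π_F = (337 - 4Q)q_F - (73q_F + 3q_F²). Setting ∂π_F/∂q_F = 0: 264 - 14q_F - 4(q_H) = 0.
Helios's profit: π_H = (337 - 4Q)q_H - (32q_H + 2q_H²). Setting ∂π_H/∂q_H = 0: 305 - 12q_H - 4(q_F) = 0.
So q_F = (264 - 4q_H)/14 and q_H = (305 - 4q_F)/12.
Solving the pair: q_F = 487/38, q_H = 1607/76.
Price P = 337 - 4·33.9605 = 201.1579.
Flint's profit: 201.1579·(487/38) - 73·(487/38) - 3(487/38)² = 1149.7112.

1149.71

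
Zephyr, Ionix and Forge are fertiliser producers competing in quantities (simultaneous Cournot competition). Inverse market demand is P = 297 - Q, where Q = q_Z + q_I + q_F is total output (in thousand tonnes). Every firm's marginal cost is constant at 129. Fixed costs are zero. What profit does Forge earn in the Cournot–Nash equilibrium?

Each firm earns π_i = (297 - Q)q_i - 129q_i.
Setting ∂π_i/∂q_i = 0 with rivals' quantities fixed: 168 - 2q_i - Σ_{j≠i} q_j = 0.
With identical firms every q_j equals q_i, so Σ_{j≠i} q_j = 2q_i and 168 = 4q_i, giving q_i = 42.
Price P = 297 - 126 = 171.
Forge's profit: (171 - 129)·42 = 1764.

1764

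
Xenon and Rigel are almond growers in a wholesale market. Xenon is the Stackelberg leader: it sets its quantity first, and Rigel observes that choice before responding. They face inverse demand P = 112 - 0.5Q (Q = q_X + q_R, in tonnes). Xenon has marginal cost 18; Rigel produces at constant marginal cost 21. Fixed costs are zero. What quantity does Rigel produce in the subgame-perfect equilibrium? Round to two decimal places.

The follower Rigel best-responds to any q_X: π_R = (112 - 0.5Q)q_R - 21q_R.
Follower FOC: 91 - (1/2)q_X - q_R = 0, so q_R(q_X) = (91 - (1/2)q_X).
The leader anticipates this reaction. Substituting into P = 112 - 0.5Q gives P = 133/2 - (1/4)q_X, so π_X = (133/2 - (1/4)q_X)q_X - 18q_X.
The leader's first-order condition 97/2 - (1/2)q_X = 0 yields q_X = 97.
Then q_R = (91 - (1/2)·97) = 85/2.

42.50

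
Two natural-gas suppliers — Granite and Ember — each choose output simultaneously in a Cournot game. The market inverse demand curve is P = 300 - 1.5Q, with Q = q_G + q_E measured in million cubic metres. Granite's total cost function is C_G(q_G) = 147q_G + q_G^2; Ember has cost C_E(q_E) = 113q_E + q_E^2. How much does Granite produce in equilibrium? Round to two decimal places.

Granite's profit: π_G = (300 - 1.5Q)q_G - (147q_G + q_G²). Setting ∂π_G/∂q_G = 0: 153 - 5q_G - (3/2)(q_E) = 0.
Ember's profit: π_E = (300 - 1.5Q)q_E - (113q_E + q_E²). Setting ∂π_E/∂q_E = 0: 187 - 5q_E - (3/2)(q_G) = 0.
Rearranging gives the reaction functions q_G = (153 - (3/2)q_E)/5 and q_E = (187 - (3/2)q_G)/5.
Solving the pair: q_G = 1938/91, q_E = 31.0110.

21.30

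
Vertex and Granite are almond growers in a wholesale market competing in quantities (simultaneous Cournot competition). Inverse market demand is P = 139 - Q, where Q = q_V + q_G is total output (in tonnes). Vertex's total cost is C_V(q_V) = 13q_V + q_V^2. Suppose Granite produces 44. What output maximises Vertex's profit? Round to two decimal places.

With the rival's output fixed at 44, Vertex's profit is π_V = (139 - 44 - q_V)q_V - (13q_V + q_V²) = (95 - q_V)q_V - (13q_V + q_V²).
∂π_V/∂q_V = 82 - 4q_V = 0, so q_V = 41/2.

20.50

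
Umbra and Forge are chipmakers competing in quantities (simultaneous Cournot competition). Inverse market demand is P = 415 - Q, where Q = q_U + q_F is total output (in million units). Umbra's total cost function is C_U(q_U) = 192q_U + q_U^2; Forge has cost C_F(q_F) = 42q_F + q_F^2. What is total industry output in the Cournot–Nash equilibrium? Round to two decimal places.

119.20

Umbra's profit: π_U = (415 - Q)q_U - (192q_U + q_U²). Setting ∂π_U/∂q_U = 0: 223 - 4q_U - (q_F) = 0.
Forge's first-order condition: 373 - 4q_F - (q_U) = 0.
Best responses: q_U = (223 - q_F)/4, q_F = (373 - q_U)/4.
Solving the pair: q_U = 173/5, q_F = 423/5.
Total output Q = 173/5 + 423/5 = 596/5.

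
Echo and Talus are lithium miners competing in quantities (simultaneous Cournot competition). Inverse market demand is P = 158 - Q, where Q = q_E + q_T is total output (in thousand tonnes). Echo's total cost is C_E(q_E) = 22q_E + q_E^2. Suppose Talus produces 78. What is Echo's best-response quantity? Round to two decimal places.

With the rival's output fixed at 78, Echo's profit is π_E = (158 - 78 - q_E)q_E - (22q_E + q_E²) = (80 - q_E)q_E - (22q_E + q_E²).
∂π_E/∂q_E = 58 - 4q_E = 0, so q_E = 29/2.

14.50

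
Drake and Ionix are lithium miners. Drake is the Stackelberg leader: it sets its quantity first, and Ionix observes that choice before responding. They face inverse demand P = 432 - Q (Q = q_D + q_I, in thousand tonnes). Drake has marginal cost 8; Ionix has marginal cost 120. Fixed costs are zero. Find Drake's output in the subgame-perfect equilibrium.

268

The follower Ionix best-responds to any q_D: π_I = (432 - Q)q_I - 120q_I.
Setting the follower's marginal profit to zero, 312 - q_D - 2q_I = 0, i.e. q_I = (312 - q_D)/2.
Drake substitutes q_I(q_D) into its own profit: π_D = q_D(432 - q_D - (312 - q_D)/2) - 8q_D = (276 - (1/2)q_D)q_D - 8q_D.
Maximising: ∂π_D/∂q_D = 268 - q_D = 0, giving q_D = 268.
Then q_I = (312 - 268)/2 = 22.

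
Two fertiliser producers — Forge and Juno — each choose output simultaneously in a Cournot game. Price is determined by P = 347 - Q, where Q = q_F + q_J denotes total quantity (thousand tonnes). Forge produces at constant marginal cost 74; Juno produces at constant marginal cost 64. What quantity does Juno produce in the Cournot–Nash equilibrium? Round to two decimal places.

Forge's profit: π_F = (347 - Q)q_F - (74q_F). Setting ∂π_F/∂q_F = 0: 273 - 2q_F - (q_J) = 0.
Juno's first-order condition: 283 - 2q_J - (q_F) = 0.
Rearranging gives the reaction functions q_F = (273 - q_J)/2 and q_J = (283 - q_F)/2.
Solving the pair: q_F = 263/3, q_J = 293/3.

97.67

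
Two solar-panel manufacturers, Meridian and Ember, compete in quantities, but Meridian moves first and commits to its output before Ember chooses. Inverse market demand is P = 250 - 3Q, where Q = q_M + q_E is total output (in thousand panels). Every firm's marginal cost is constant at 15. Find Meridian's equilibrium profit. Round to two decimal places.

2301.04

Solve by backward induction. Given q_M, the follower Ember maximises π_E = (250 - 3q_M - 3q_E)q_E - 15q_E.
Follower FOC: 235 - 3q_M - 6q_E = 0, so q_E(q_M) = (235 - 3q_M)/6.
The leader anticipates this reaction. Substituting into P = 250 - 3Q gives P = 265/2 - (3/2)q_M, so π_M = (265/2 - (3/2)q_M)q_M - 15q_M.
Leader FOC: 235/2 - 3q_M = 0, so q_M = 235/6.
Then q_E = (235 - 3·(235/6))/6 = 235/12.
Price P = 250 - 3·(235/4) = 295/4.
Meridian's profit: (295/4 - 15)·(235/6) = 2301.0417.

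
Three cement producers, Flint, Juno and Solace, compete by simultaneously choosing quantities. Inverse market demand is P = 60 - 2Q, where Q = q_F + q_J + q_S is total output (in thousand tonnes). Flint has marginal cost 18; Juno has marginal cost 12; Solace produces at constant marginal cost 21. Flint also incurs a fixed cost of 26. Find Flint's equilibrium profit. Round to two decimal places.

21.53

Flint's profit: π_F = (60 - 2Q)q_F - (18q_F). Setting ∂π_F/∂q_F = 0: 42 - 4q_F - 2(q_J + q_S) = 0.
Juno's profit: π_J = (60 - 2Q)q_J - (12q_J). Setting ∂π_J/∂q_J = 0: 48 - 4q_J - 2(q_F + q_S) = 0.
Solace's profit: π_S = (60 - 2Q)q_S - (21q_S). Setting ∂π_S/∂q_S = 0: 39 - 4q_S - 2(q_F + q_J) = 0.
Adding the 3 first-order conditions: 129 − 8Q = 0, so Q = 129/8.
Back-substituting: q_F = (42 − 129/4)/2 = 39/8, q_J = (48 − 129/4)/2 = 63/8, q_S = (39 − 129/4)/2 = 27/8.
Price P = 60 - 2·(129/8) = 111/4.
Flint's profit: (111/4 - 18)·(39/8) - 26 = 689/32.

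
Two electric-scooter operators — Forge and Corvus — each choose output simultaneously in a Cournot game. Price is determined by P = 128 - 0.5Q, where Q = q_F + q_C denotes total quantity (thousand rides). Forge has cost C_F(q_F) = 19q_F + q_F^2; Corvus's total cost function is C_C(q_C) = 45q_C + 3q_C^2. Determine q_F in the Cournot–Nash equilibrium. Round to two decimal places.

Forge's profit: π_F = (128 - 0.5Q)q_F - (19q_F + q_F²). Setting ∂π_F/∂q_F = 0: 109 - 3q_F - (1/2)(q_C) = 0.
Corvus's profit: π_C = (128 - 0.5Q)q_C - (45q_C + 3q_C²). Setting ∂π_C/∂q_C = 0: 83 - 7q_C - (1/2)(q_F) = 0.
Best responses: q_F = (109 - (1/2)q_C)/3, q_C = (83 - (1/2)q_F)/7.
Substituting one into the other gives q_F = 34.7711 and q_C = 778/83.

34.77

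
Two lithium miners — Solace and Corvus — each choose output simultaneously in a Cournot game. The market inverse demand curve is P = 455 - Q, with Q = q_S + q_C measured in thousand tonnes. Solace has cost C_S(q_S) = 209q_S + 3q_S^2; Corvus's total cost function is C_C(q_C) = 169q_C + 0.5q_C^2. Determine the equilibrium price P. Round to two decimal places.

Solace's profit: π_S = (455 - Q)q_S - (209q_S + 3q_S²). Setting ∂π_S/∂q_S = 0: 246 - 8q_S - (q_C) = 0.
Corvus's first-order condition: 286 - 3q_C - (q_S) = 0.
So q_S = (246 - q_C)/8 and q_C = (286 - q_S)/3.
Substituting one into the other gives q_S = 452/23 and q_C = 88.7826.
Total output Q = 108.4348, so price P = 455 - 108.4348 = 346.5652.

346.57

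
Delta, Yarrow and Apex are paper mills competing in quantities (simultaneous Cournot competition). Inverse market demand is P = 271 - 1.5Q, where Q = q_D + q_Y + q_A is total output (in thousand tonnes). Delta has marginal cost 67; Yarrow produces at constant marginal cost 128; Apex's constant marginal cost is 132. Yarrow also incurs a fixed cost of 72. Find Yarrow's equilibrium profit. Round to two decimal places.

Delta's profit: π_D = (271 - 1.5Q)q_D - (67q_D). Setting ∂π_D/∂q_D = 0: 204 - 3q_D - (3/2)(q_Y + q_A) = 0.
Yarrow's profit: π_Y = (271 - 1.5Q)q_Y - (128q_Y). Setting ∂π_Y/∂q_Y = 0: 143 - 3q_Y - (3/2)(q_D + q_A) = 0.
Apex's first-order condition: 139 - 3q_A - (3/2)(q_D + q_Y) = 0.
Adding the 3 first-order conditions: 486 − 6Q = 0, so Q = 81.
Back-substituting: q_D = (204 − 243/2)/(3/2) = 55, q_Y = (143 − 243/2)/(3/2) = 43/3, q_A = (139 − 243/2)/(3/2) = 35/3.
Price P = 271 - (3/2)·81 = 299/2.
Yarrow's profit: (299/2 - 128)·(43/3) - 72 = 1417/6.

236.17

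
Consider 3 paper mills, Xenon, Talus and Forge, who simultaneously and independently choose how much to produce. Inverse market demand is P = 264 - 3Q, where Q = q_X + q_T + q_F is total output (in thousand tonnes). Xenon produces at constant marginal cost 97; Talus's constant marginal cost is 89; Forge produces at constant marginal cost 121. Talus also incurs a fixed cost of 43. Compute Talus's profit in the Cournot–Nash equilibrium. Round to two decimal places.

920.02

Xenon's profit: π_X = (264 - 3Q)q_X - (97q_X). Setting ∂π_X/∂q_X = 0: 167 - 6q_X - 3(q_T + q_F) = 0.
Talus's profit: π_T = (264 - 3Q)q_T - (89q_T). Setting ∂π_T/∂q_T = 0: 175 - 6q_T - 3(q_X + q_F) = 0.
Forge's profit: π_F = (264 - 3Q)q_F - (121q_F). Setting ∂π_F/∂q_F = 0: 143 - 6q_F - 3(q_X + q_T) = 0.
Adding the 3 first-order conditions: 485 − 12Q = 0, so Q = 485/12.
Back-substituting: q_X = (167 − 485/4)/3 = 61/4, q_T = (175 − 485/4)/3 = 215/12, q_F = (143 − 485/4)/3 = 29/4.
Price P = 264 - 3·(485/12) = 571/4.
Talus's profit: (571/4 - 89)·(215/12) - 43 = 920.0208.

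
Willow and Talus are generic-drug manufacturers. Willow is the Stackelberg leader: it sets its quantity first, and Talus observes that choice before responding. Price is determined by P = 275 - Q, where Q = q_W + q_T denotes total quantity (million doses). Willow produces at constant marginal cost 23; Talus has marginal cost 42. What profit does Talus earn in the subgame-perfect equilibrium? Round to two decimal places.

2376.56

Solve by backward induction. Given q_W, the follower Talus maximises π_T = (275 - q_W - q_T)q_T - 42q_T.
Follower FOC: 233 - q_W - 2q_T = 0, so q_T(q_W) = (233 - q_W)/2.
Willow substitutes q_T(q_W) into its own profit: π_W = q_W(275 - q_W - (233 - q_W)/2) - 23q_W = (317/2 - (1/2)q_W)q_W - 23q_W.
Leader FOC: 271/2 - q_W = 0, so q_W = 271/2.
Then q_T = (233 - 271/2)/2 = 195/4.
Price P = 275 - 737/4 = 363/4.
Talus's profit: (363/4 - 42)·(195/4) = 2376.5625.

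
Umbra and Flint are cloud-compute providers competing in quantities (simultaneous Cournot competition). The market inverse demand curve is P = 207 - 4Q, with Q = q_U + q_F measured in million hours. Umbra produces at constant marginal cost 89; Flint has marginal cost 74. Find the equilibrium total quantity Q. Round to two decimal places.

Umbra's profit: π_U = (207 - 4Q)q_U - (89q_U). Setting ∂π_U/∂q_U = 0: 118 - 8q_U - 4(q_F) = 0.
Flint's profit: π_F = (207 - 4Q)q_F - (74q_F). Setting ∂π_F/∂q_F = 0: 133 - 8q_F - 4(q_U) = 0.
So q_U = (118 - 4q_F)/8 and q_F = (133 - 4q_U)/8.
Substituting one into the other gives q_U = 103/12 and q_F = 37/3.
Total output Q = 103/12 + 37/3 = 251/12.

20.92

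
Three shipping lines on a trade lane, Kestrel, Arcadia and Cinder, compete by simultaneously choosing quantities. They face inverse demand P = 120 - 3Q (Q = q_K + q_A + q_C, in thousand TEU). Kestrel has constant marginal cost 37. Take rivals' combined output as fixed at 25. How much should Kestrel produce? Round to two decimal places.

With rivals' combined output fixed at 25, Kestrel's profit is π_K = (120 - 3·25 - 3q_K)q_K - (37q_K) = (45 - 3q_K)q_K - (37q_K).
∂π_K/∂q_K = 8 - 6q_K = 0, so q_K = 4/3.

1.33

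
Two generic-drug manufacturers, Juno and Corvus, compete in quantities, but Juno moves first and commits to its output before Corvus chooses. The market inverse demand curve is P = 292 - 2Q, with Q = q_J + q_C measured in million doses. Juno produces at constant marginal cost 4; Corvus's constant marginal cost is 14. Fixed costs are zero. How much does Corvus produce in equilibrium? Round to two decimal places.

Solve by backward induction. Given q_J, the follower Corvus maximises π_C = (292 - 2q_J - 2q_C)q_C - 14q_C.
∂π_C/∂q_C = 278 - 2q_J - 4q_C = 0 gives the reaction function q_C = (278 - 2q_J)/4.
The leader anticipates this reaction. Substituting into P = 292 - 2Q gives P = 153 - q_J, so π_J = (153 - q_J)q_J - 4q_J.
The leader's first-order condition 149 - 2q_J = 0 yields q_J = 149/2.
Then q_C = (278 - 2·(149/2))/4 = 129/4.

32.25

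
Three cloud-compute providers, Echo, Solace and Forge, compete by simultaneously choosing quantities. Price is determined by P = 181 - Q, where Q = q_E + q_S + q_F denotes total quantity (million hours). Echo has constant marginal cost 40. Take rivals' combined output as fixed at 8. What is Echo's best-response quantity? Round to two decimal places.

With rivals' combined output fixed at 8, Echo's profit is π_E = (181 - 8 - q_E)q_E - (40q_E) = (173 - q_E)q_E - (40q_E).
∂π_E/∂q_E = 133 - 2q_E = 0, so q_E = 133/2.

66.50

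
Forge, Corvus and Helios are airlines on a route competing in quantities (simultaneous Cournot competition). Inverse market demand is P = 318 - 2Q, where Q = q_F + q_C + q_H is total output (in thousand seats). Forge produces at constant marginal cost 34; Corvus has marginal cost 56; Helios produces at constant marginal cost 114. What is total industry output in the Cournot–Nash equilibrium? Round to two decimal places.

93.75

Forge's profit: π_F = (318 - 2Q)q_F - (34q_F). Setting ∂π_F/∂q_F = 0: 284 - 4q_F - 2(q_C + q_H) = 0.
Corvus's profit: π_C = (318 - 2Q)q_C - (56q_C). Setting ∂π_C/∂q_C = 0: 262 - 4q_C - 2(q_F + q_H) = 0.
Helios's profit: π_H = (318 - 2Q)q_H - (114q_H). Setting ∂π_H/∂q_H = 0: 204 - 4q_H - 2(q_F + q_C) = 0.
Summing all 3 equations gives 750 − 8Q = 0, hence Q = 375/4.
Back-substituting: q_F = (284 − 375/2)/2 = 193/4, q_C = (262 − 375/2)/2 = 149/4, q_H = (204 − 375/2)/2 = 33/4.
Total output Q = 193/4 + 149/4 + 33/4 = 375/4.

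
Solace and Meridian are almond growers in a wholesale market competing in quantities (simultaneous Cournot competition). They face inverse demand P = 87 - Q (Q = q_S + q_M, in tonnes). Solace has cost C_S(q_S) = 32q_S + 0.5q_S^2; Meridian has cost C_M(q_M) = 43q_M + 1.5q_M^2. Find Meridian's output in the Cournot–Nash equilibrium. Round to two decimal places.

5.50

Solace's profit: π_S = (87 - Q)q_S - (32q_S + (1/2)q_S²). Setting ∂π_S/∂q_S = 0: 55 - 3q_S - (q_M) = 0.
Meridian's profit: π_M = (87 - Q)q_M - (43q_M + (3/2)q_M²). Setting ∂π_M/∂q_M = 0: 44 - 5q_M - (q_S) = 0.
Best responses: q_S = (55 - q_M)/3, q_M = (44 - q_S)/5.
Solving the pair: q_S = 33/2, q_M = 11/2.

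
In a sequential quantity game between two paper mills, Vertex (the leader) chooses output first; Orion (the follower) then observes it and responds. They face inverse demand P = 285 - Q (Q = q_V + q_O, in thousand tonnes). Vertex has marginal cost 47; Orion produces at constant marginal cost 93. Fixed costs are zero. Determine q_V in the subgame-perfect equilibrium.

142

Solve by backward induction. Given q_V, the follower Orion maximises π_O = (285 - q_V - q_O)q_O - 93q_O.
Follower FOC: 192 - q_V - 2q_O = 0, so q_O(q_V) = (192 - q_V)/2.
The leader anticipates this reaction. Substituting into P = 285 - Q gives P = 189 - (1/2)q_V, so π_V = (189 - (1/2)q_V)q_V - 47q_V.
Leader FOC: 142 - q_V = 0, so q_V = 142.
Then q_O = (192 - 142)/2 = 25.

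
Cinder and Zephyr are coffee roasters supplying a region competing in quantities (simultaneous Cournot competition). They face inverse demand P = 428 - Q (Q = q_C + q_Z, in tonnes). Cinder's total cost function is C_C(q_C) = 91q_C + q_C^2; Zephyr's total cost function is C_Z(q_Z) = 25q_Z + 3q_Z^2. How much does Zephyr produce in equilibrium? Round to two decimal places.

41.13

Cinder's profit: π_C = (428 - Q)q_C - (91q_C + q_C²). Setting ∂π_C/∂q_C = 0: 337 - 4q_C - (q_Z) = 0.
Zephyr's first-order condition: 403 - 8q_Z - (q_C) = 0.
So q_C = (337 - q_Z)/4 and q_Z = (403 - q_C)/8.
Substituting one into the other gives q_C = 73.9677 and q_Z = 1275/31.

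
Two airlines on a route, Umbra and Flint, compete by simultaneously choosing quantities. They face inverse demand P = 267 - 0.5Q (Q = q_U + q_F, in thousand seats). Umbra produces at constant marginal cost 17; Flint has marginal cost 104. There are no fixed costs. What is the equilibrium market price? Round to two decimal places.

Umbra's profit: π_U = (267 - 0.5Q)q_U - (17q_U). Setting ∂π_U/∂q_U = 0: 250 - q_U - (1/2)(q_F) = 0.
Flint's profit: π_F = (267 - 0.5Q)q_F - (104q_F). Setting ∂π_F/∂q_F = 0: 163 - q_F - (1/2)(q_U) = 0.
Best responses: q_U = (250 - (1/2)q_F), q_F = (163 - (1/2)q_U).
Substituting one into the other gives q_U = 674/3 and q_F = 152/3.
Total output Q = 826/3, so price P = 267 - (1/2)·(826/3) = 388/3.

129.33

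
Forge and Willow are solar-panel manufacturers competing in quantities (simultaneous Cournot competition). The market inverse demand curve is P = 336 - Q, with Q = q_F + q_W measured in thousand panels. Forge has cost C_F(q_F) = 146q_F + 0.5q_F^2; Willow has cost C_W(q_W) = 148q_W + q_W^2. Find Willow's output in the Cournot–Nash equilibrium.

34

Forge's profit: π_F = (336 - Q)q_F - (146q_F + (1/2)q_F²). Setting ∂π_F/∂q_F = 0: 190 - 3q_F - (q_W) = 0.
Willow's profit: π_W = (336 - Q)q_W - (148q_W + q_W²). Setting ∂π_W/∂q_W = 0: 188 - 4q_W - (q_F) = 0.
Best responses: q_F = (190 - q_W)/3, q_W = (188 - q_F)/4.
Substituting one into the other gives q_F = 52 and q_W = 34.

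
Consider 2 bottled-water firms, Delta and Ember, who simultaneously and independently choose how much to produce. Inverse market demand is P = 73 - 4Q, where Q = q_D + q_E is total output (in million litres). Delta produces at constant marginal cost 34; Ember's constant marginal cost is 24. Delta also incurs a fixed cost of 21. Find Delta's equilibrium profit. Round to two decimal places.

Delta's profit: π_D = (73 - 4Q)q_D - (34q_D). Setting ∂π_D/∂q_D = 0: 39 - 8q_D - 4(q_E) = 0.
Ember's profit: π_E = (73 - 4Q)q_E - (24q_E). Setting ∂π_E/∂q_E = 0: 49 - 8q_E - 4(q_D) = 0.
Best responses: q_D = (39 - 4q_E)/8, q_E = (49 - 4q_D)/8.
Substituting one into the other gives q_D = 29/12 and q_E = 59/12.
Price P = 73 - 4·(22/3) = 131/3.
Delta's profit: (131/3 - 34)·(29/12) - 21 = 85/36.

2.36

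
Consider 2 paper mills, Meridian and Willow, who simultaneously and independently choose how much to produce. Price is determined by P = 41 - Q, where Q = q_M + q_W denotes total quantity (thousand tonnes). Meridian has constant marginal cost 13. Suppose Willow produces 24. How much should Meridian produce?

2

With the rival's output fixed at 24, Meridian's profit is π_M = (41 - 24 - q_M)q_M - (13q_M) = (17 - q_M)q_M - (13q_M).
∂π_M/∂q_M = 4 - 2q_M = 0, so q_M = 2.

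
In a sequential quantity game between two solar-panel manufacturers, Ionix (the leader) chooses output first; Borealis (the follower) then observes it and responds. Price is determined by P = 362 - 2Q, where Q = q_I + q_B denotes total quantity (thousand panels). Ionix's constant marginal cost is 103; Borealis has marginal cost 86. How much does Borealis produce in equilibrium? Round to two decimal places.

38.75

Solve by backward induction. Given q_I, the follower Borealis maximises π_B = (362 - 2q_I - 2q_B)q_B - 86q_B.
Follower FOC: 276 - 2q_I - 4q_B = 0, so q_B(q_I) = (276 - 2q_I)/4.
Ionix substitutes q_B(q_I) into its own profit: π_I = q_I(362 - 2q_I - (276 - 2q_I)/2) - 103q_I = (224 - q_I)q_I - 103q_I.
The leader's first-order condition 121 - 2q_I = 0 yields q_I = 121/2.
Then q_B = (276 - 2·(121/2))/4 = 155/4.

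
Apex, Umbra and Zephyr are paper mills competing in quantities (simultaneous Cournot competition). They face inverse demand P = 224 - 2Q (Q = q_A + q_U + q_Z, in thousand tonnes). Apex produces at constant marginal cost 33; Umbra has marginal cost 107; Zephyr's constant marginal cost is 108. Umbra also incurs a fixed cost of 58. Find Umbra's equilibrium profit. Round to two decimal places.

Apex's profit: π_A = (224 - 2Q)q_A - (33q_A). Setting ∂π_A/∂q_A = 0: 191 - 4q_A - 2(q_U + q_Z) = 0.
Umbra's first-order condition: 117 - 4q_U - 2(q_A + q_Z) = 0.
Zephyr's first-order condition: 116 - 4q_Z - 2(q_A + q_U) = 0.
Summing all 3 equations gives 424 − 8Q = 0, hence Q = 53.
Back-substituting: q_A = (191 − 106)/2 = 85/2, q_U = (117 − 106)/2 = 11/2, q_Z = (116 − 106)/2 = 5.
Price P = 224 - 2·53 = 118.
Umbra's profit: (118 - 107)·(11/2) - 58 = 5/2.

2.50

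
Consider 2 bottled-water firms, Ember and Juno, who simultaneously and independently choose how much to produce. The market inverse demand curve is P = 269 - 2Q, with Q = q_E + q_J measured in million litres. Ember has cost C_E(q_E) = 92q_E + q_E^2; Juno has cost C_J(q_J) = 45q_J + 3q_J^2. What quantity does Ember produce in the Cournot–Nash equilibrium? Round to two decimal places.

23.61

Ember's profit: π_E = (269 - 2Q)q_E - (92q_E + q_E²). Setting ∂π_E/∂q_E = 0: 177 - 6q_E - 2(q_J) = 0.
Juno's profit: π_J = (269 - 2Q)q_J - (45q_J + 3q_J²). Setting ∂π_J/∂q_J = 0: 224 - 10q_J - 2(q_E) = 0.
Best responses: q_E = (177 - 2q_J)/6, q_J = (224 - 2q_E)/10.
Solving the pair: q_E = 661/28, q_J = 495/28.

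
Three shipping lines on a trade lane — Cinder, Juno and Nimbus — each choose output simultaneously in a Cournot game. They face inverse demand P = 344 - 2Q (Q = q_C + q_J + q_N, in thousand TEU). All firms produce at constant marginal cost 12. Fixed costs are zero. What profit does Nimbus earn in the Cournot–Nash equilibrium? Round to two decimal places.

A representative firm's profit is π_i = q_i(344 - 2Q) - 12q_i.
Setting ∂π_i/∂q_i = 0 with rivals' quantities fixed: 332 - 4q_i - 2·Σ_{j≠i} q_j = 0.
With identical firms every q_j equals q_i, so Σ_{j≠i} q_j = 2q_i and 332 = 8q_i, giving q_i = 83/2.
Price P = 344 - 2·(249/2) = 95.
Nimbus's profit: (95 - 12)·(83/2) = 3444.5000.

3444.50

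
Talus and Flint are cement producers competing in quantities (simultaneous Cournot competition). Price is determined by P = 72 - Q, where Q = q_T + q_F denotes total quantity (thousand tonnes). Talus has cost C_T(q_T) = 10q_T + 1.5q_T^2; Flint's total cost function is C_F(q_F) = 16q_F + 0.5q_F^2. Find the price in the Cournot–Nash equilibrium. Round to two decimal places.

47.14

Talus's profit: π_T = (72 - Q)q_T - (10q_T + (3/2)q_T²). Setting ∂π_T/∂q_T = 0: 62 - 5q_T - (q_F) = 0.
Flint's profit: π_F = (72 - Q)q_F - (16q_F + (1/2)q_F²). Setting ∂π_F/∂q_F = 0: 56 - 3q_F - (q_T) = 0.
Rearranging gives the reaction functions q_T = (62 - q_F)/5 and q_F = (56 - q_T)/3.
Solving the pair: q_T = 65/7, q_F = 109/7.
Total output Q = 174/7, so price P = 72 - 174/7 = 330/7.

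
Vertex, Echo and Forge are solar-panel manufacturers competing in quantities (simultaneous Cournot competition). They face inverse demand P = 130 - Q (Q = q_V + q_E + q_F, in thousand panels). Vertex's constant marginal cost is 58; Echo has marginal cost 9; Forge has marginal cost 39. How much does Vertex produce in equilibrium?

Vertex's profit: π_V = (130 - Q)q_V - (58q_V). Setting ∂π_V/∂q_V = 0: 72 - 2q_V - (q_E + q_F) = 0.
Echo's first-order condition: 121 - 2q_E - (q_V + q_F) = 0.
Forge's profit: π_F = (130 - Q)q_F - (39q_F). Setting ∂π_F/∂q_F = 0: 91 - 2q_F - (q_V + q_E) = 0.
Adding the 3 first-order conditions: 284 − 4Q = 0, so Q = 71.
Back-substituting: q_V = (72 − 71) = 1, q_E = (121 − 71) = 50, q_F = (91 − 71) = 20.

1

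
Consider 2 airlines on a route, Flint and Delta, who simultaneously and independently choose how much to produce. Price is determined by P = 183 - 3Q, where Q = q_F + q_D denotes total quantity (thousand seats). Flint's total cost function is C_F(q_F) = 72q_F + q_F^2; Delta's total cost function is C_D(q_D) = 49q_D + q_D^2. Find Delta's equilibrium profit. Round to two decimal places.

722.14

Flint's profit: π_F = (183 - 3Q)q_F - (72q_F + q_F²). Setting ∂π_F/∂q_F = 0: 111 - 8q_F - 3(q_D) = 0.
Delta's profit: π_D = (183 - 3Q)q_D - (49q_D + q_D²). Setting ∂π_D/∂q_D = 0: 134 - 8q_D - 3(q_F) = 0.
So q_F = (111 - 3q_D)/8 and q_D = (134 - 3q_F)/8.
Solving the pair: q_F = 486/55, q_D = 739/55.
Price P = 183 - 3·(245/11) = 1278/11.
Delta's profit: (1278/11)·(739/55) - 49·(739/55) - (739/55)² = 722.1435.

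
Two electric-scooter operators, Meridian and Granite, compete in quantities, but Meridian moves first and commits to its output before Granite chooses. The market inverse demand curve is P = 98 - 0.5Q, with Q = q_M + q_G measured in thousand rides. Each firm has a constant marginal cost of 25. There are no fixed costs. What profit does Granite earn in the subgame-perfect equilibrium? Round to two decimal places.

666.13

The follower Granite best-responds to any q_M: π_G = (98 - 0.5Q)q_G - 25q_G.
Follower FOC: 73 - (1/2)q_M - q_G = 0, so q_G(q_M) = (73 - (1/2)q_M).
The leader anticipates this reaction. Substituting into P = 98 - 0.5Q gives P = 123/2 - (1/4)q_M, so π_M = (123/2 - (1/4)q_M)q_M - 25q_M.
The leader's first-order condition 73/2 - (1/2)q_M = 0 yields q_M = 73.
Then q_G = (73 - (1/2)·73) = 73/2.
Price P = 98 - (1/2)·(219/2) = 173/4.
Granite's profit: (173/4 - 25)·(73/2) = 666.1250.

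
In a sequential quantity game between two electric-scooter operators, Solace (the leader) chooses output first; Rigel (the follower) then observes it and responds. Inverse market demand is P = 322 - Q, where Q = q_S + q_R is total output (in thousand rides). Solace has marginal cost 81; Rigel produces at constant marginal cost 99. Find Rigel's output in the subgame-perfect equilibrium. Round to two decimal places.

46.75

The follower Rigel best-responds to any q_S: π_R = (322 - Q)q_R - 99q_R.
Setting the follower's marginal profit to zero, 223 - q_S - 2q_R = 0, i.e. q_R = (223 - q_S)/2.
The leader anticipates this reaction. Substituting into P = 322 - Q gives P = 421/2 - (1/2)q_S, so π_S = (421/2 - (1/2)q_S)q_S - 81q_S.
The leader's first-order condition 259/2 - q_S = 0 yields q_S = 259/2.
Then q_R = (223 - 259/2)/2 = 187/4.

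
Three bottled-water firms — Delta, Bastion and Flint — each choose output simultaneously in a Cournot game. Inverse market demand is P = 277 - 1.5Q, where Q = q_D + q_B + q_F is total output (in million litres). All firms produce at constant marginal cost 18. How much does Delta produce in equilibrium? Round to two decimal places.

43.17

Each firm earns π_i = (277 - 1.5Q)q_i - 18q_i.
First-order condition (treating rivals' output as given): 259 - 3q_i - (3/2)·Σ_{j≠i} q_j = 0.
With identical firms every q_j equals q_i, so Σ_{j≠i} q_j = 2q_i and 259 = 6q_i, giving q_i = 259/6.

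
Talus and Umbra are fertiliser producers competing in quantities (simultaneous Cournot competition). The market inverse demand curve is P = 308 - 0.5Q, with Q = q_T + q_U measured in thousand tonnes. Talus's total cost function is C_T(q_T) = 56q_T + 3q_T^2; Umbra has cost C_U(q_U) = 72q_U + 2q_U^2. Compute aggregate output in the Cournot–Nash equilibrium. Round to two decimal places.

76.78

Talus's profit: π_T = (308 - 0.5Q)q_T - (56q_T + 3q_T²). Setting ∂π_T/∂q_T = 0: 252 - 7q_T - (1/2)(q_U) = 0.
Umbra's first-order condition: 236 - 5q_U - (1/2)(q_T) = 0.
Best responses: q_T = (252 - (1/2)q_U)/7, q_U = (236 - (1/2)q_T)/5.
Solving the pair: q_T = 32.8633, q_U = 43.9137.
Total output Q = 32.8633 + 43.9137 = 76.7770.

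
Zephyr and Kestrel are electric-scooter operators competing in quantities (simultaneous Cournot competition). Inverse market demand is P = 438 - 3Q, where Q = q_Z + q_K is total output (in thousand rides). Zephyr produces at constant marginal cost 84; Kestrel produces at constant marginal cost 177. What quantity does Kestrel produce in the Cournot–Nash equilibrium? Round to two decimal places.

Zephyr's profit: π_Z = (438 - 3Q)q_Z - (84q_Z). Setting ∂π_Z/∂q_Z = 0: 354 - 6q_Z - 3(q_K) = 0.
Kestrel's profit: π_K = (438 - 3Q)q_K - (177q_K). Setting ∂π_K/∂q_K = 0: 261 - 6q_K - 3(q_Z) = 0.
Best responses: q_Z = (354 - 3q_K)/6, q_K = (261 - 3q_Z)/6.
Substituting one into the other gives q_Z = 149/3 and q_K = 56/3.

18.67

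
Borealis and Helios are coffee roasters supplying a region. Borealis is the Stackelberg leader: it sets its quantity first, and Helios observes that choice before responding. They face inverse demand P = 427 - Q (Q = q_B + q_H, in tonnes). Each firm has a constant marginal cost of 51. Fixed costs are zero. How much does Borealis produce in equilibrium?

188

The follower Helios best-responds to any q_B: π_H = (427 - Q)q_H - 51q_H.
Setting the follower's marginal profit to zero, 376 - q_B - 2q_H = 0, i.e. q_H = (376 - q_B)/2.
The leader anticipates this reaction. Substituting into P = 427 - Q gives P = 239 - (1/2)q_B, so π_B = (239 - (1/2)q_B)q_B - 51q_B.
The leader's first-order condition 188 - q_B = 0 yields q_B = 188.
Then q_H = (376 - 188)/2 = 94.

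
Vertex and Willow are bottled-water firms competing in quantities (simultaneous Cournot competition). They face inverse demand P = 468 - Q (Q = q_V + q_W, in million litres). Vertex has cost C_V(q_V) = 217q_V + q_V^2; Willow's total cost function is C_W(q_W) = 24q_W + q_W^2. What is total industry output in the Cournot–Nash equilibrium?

139

Vertex's profit: π_V = (468 - Q)q_V - (217q_V + q_V²). Setting ∂π_V/∂q_V = 0: 251 - 4q_V - (q_W) = 0.
Willow's first-order condition: 444 - 4q_W - (q_V) = 0.
Rearranging gives the reaction functions q_V = (251 - q_W)/4 and q_W = (444 - q_V)/4.
Substituting one into the other gives q_V = 112/3 and q_W = 305/3.
Total output Q = 112/3 + 305/3 = 139.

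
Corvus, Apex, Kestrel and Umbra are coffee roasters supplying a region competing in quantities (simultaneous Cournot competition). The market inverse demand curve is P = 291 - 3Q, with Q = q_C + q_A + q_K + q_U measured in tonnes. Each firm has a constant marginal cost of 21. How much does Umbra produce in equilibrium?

18

A representative firm's profit is π_i = q_i(291 - 3Q) - 21q_i.
First-order condition (treating rivals' output as given): 270 - 6q_i - 3·Σ_{j≠i} q_j = 0.
By symmetry each firm produces the same amount; substituting Σ_{j≠i} q_j = 3q_i yields q_i = 270/15 = 18.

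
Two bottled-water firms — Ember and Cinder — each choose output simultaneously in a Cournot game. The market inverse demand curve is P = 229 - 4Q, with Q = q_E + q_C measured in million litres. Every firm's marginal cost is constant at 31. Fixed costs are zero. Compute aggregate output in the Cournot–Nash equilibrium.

Each firm earns π_i = (229 - 4Q)q_i - 31q_i.
First-order condition (treating rivals' output as given): 198 - 8q_i - 4q_j = 0.
By symmetry each firm produces the same amount; substituting q_j = q_i yields q_i = 198/12 = 33/2.
Total output Q = 33/2 + 33/2 = 33.

33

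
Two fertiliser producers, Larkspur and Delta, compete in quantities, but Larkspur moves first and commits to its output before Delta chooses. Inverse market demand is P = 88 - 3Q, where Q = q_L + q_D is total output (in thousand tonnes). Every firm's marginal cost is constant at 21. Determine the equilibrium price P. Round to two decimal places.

The follower Delta best-responds to any q_L: π_D = (88 - 3Q)q_D - 21q_D.
Setting the follower's marginal profit to zero, 67 - 3q_L - 6q_D = 0, i.e. q_D = (67 - 3q_L)/6.
Larkspur substitutes q_D(q_L) into its own profit: π_L = q_L(88 - 3q_L - (67 - 3q_L)/2) - 21q_L = (109/2 - (3/2)q_L)q_L - 21q_L.
The leader's first-order condition 67/2 - 3q_L = 0 yields q_L = 67/6.
Then q_D = (67 - 3·(67/6))/6 = 67/12.
Total output Q = 67/4, so price P = 88 - 3·(67/4) = 151/4.

37.75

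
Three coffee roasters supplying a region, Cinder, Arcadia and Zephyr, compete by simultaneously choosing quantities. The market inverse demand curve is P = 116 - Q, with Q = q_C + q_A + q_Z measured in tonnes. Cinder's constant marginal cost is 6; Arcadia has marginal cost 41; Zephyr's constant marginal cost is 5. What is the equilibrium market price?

Cinder's profit: π_C = (116 - Q)q_C - (6q_C). Setting ∂π_C/∂q_C = 0: 110 - 2q_C - (q_A + q_Z) = 0.
Arcadia's first-order condition: 75 - 2q_A - (q_C + q_Z) = 0.
Zephyr's profit: π_Z = (116 - Q)q_Z - (5q_Z). Setting ∂π_Z/∂q_Z = 0: 111 - 2q_Z - (q_C + q_A) = 0.
Adding the 3 conditions: 296 − 2Q − 2Q = 0, i.e. Q = 74.
Back-substituting: q_C = (110 − 74) = 36, q_A = (75 − 74) = 1, q_Z = (111 − 74) = 37.
Total output Q = 74, so price P = 116 - 74 = 42.

42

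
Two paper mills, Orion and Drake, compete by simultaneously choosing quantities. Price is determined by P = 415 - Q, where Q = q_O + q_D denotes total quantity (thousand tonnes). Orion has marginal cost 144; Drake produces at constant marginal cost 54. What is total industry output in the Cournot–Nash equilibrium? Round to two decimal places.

Orion's profit: π_O = (415 - Q)q_O - (144q_O). Setting ∂π_O/∂q_O = 0: 271 - 2q_O - (q_D) = 0.
Drake's first-order condition: 361 - 2q_D - (q_O) = 0.
So q_O = (271 - q_D)/2 and q_D = (361 - q_O)/2.
Solving the pair: q_O = 181/3, q_D = 451/3.
Total output Q = 181/3 + 451/3 = 632/3.

210.67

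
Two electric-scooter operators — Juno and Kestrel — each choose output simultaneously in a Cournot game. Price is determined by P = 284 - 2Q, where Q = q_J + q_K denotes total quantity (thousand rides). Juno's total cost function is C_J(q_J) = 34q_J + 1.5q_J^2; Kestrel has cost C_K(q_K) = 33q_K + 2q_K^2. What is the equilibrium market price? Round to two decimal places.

Juno's profit: π_J = (284 - 2Q)q_J - (34q_J + (3/2)q_J²). Setting ∂π_J/∂q_J = 0: 250 - 7q_J - 2(q_K) = 0.
Kestrel's profit: π_K = (284 - 2Q)q_K - (33q_K + 2q_K²). Setting ∂π_K/∂q_K = 0: 251 - 8q_K - 2(q_J) = 0.
Best responses: q_J = (250 - 2q_K)/7, q_K = (251 - 2q_J)/8.
Solving the pair: q_J = 749/26, q_K = 1257/52.
Total output Q = 52.9808, so price P = 284 - 2·52.9808 = 178.0385.

178.04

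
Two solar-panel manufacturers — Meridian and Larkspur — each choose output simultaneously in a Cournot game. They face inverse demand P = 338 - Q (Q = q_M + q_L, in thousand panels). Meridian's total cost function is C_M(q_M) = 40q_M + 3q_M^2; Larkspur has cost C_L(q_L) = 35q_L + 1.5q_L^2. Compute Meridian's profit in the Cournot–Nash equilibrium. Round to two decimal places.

3705.38

Meridian's profit: π_M = (338 - Q)q_M - (40q_M + 3q_M²). Setting ∂π_M/∂q_M = 0: 298 - 8q_M - (q_L) = 0.
Larkspur's profit: π_L = (338 - Q)q_L - (35q_L + (3/2)q_L²). Setting ∂π_L/∂q_L = 0: 303 - 5q_L - (q_M) = 0.
Rearranging gives the reaction functions q_M = (298 - q_L)/8 and q_L = (303 - q_M)/5.
Solving the pair: q_M = 1187/39, q_L = 54.5128.
Price P = 338 - 84.9487 = 253.0513.
Meridian's profit: 253.0513·(1187/39) - 40·(1187/39) - 3(1187/39)² = 3705.3754.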